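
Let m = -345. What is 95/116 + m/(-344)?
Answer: 18175/9976 ≈ 1.8219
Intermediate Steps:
95/116 + m/(-344) = 95/116 - 345/(-344) = 95*(1/116) - 345*(-1/344) = 95/116 + 345/344 = 18175/9976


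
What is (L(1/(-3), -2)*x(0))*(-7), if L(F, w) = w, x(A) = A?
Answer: 0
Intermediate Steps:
(L(1/(-3), -2)*x(0))*(-7) = -2*0*(-7) = 0*(-7) = 0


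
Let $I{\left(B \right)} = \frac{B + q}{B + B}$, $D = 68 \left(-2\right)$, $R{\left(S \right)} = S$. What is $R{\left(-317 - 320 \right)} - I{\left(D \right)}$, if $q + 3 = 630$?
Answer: $- \frac{172773}{272} \approx -635.2$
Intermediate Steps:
$q = 627$ ($q = -3 + 630 = 627$)
$D = -136$
$I{\left(B \right)} = \frac{627 + B}{2 B}$ ($I{\left(B \right)} = \frac{B + 627}{B + B} = \frac{627 + B}{2 B}$)
$R{\left(-317 - 320 \right)} - I{\left(D \right)} = \left(-317 - 320\right) - \frac{627 - 136}{2 \left(-136\right)} = -637 - \frac{1}{2} \left(- \frac{1}{136}\right) 491 = -637 - - \frac{491}{272} = -637 + \frac{491}{272} = - \frac{172773}{272}$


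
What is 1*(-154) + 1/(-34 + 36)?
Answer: -307/2 ≈ -153.50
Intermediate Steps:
1*(-154) + 1/(-34 + 36) = -154 + 1/2 = -154 + ½ = -307/2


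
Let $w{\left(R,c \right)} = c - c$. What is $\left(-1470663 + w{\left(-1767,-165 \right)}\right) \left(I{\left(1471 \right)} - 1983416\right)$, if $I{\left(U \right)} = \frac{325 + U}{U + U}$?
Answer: $\frac{4290812307337194}{1471} \approx 2.9169 \cdot 10^{12}$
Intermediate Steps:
$I{\left(U \right)} = \frac{325 + U}{2 U}$
$w{\left(R,c \right)} = 0$
$\left(-1470663 + w{\left(-1767,-165 \right)}\right) \left(I{\left(1471 \right)} - 1983416\right) = \left(-1470663 + 0\right) \left(\frac{325 + 1471}{2 \cdot 1471} - 1983416\right) = - 1470663 \left(\frac{1}{2} \cdot \frac{1}{1471} \cdot 1796 - 1983416\right) = - 1470663 \left(\frac{898}{1471} - 1983416\right) = \left(-1470663\right) \left(- \frac{2917604038}{1471}\right) = \frac{4290812307337194}{1471}$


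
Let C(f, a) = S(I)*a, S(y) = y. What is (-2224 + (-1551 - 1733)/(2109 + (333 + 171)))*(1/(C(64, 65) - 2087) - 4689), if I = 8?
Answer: 42723697703744/4094571 ≈ 1.0434e+7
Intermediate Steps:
C(f, a) = 8*a
(-2224 + (-1551 - 1733)/(2109 + (333 + 171)))*(1/(C(64, 65) - 2087) - 4689) = (-2224 + (-1551 - 1733)/(2109 + (333 + 171)))*(1/(8*65 - 2087) - 4689) = (-2224 - 3284/(2109 + 504))*(1/(520 - 2087) - 4689) = (-2224 - 3284/2613)*(1/(-1567) - 4689) = (-2224 - 3284*1/2613)*(-1/1567 - 4689) = (-2224 - 3284/2613)*(-7347664/1567) = -5814596/2613*(-7347664/1567) = 42723697703744/4094571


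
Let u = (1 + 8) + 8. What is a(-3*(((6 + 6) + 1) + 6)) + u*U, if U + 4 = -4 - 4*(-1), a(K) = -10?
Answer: -78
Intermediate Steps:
u = 17 (u = 9 + 8 = 17)
U = -4 (U = -4 + (-4 - 4*(-1)) = -4 + (-4 + 4) = -4 + 0 = -4)
a(-3*(((6 + 6) + 1) + 6)) + u*U = -10 + 17*(-4) = -10 - 68 = -78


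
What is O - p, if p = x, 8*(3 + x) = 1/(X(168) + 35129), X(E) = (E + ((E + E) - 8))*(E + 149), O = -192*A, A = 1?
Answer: -290849833/1538888 ≈ -189.00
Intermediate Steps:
O = -192 (O = -192*1 = -192)
X(E) = (-8 + 3*E)*(149 + E) (X(E) = (E + (2*E - 8))*(149 + E) = (E + (-8 + 2*E))*(149 + E) = (-8 + 3*E)*(149 + E))
x = -4616663/1538888 (x = -3 + 1/(8*((-1192 + 3*168² + 439*168) + 35129)) = -3 + 1/(8*((-1192 + 3*28224 + 73752) + 35129)) = -3 + 1/(8*((-1192 + 84672 + 73752) + 35129)) = -3 + 1/(8*(157232 + 35129)) = -3 + (⅛)/192361 = -3 + (⅛)*(1/192361) = -3 + 1/1538888 = -4616663/1538888 ≈ -3.0000)
p = -4616663/1538888 ≈ -3.0000
O - p = -192 - 1*(-4616663/1538888) = -192 + 4616663/1538888 = -290849833/1538888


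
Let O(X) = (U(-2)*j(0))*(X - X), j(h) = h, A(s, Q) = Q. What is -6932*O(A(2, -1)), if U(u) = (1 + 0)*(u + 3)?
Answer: 0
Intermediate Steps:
U(u) = 3 + u (U(u) = 1*(3 + u) = 3 + u)
O(X) = 0 (O(X) = ((3 - 2)*0)*(X - X) = (1*0)*0 = 0*0 = 0)
-6932*O(A(2, -1)) = -6932*0 = 0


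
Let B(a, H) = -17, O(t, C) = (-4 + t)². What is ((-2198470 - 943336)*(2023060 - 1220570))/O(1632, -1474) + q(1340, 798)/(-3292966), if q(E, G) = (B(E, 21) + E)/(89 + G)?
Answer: -920534084045905510189/967675355232916 ≈ -9.5128e+5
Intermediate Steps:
q(E, G) = (-17 + E)/(89 + G)
((-2198470 - 943336)*(2023060 - 1220570))/O(1632, -1474) + q(1340, 798)/(-3292966) = ((-2198470 - 943336)*(2023060 - 1220570))/((-4 + 1632)²) + ((-17 + 1340)/(89 + 798))/(-3292966) = (-3141806*802490)/(1628²) + (1323/887)*(-1/3292966) = -2521267896940/2650384 + ((1/887)*1323)*(-1/3292966) = -2521267896940*1/2650384 + (1323/887)*(-1/3292966) = -630316974235/662596 - 1323/2920860842 = -920534084045905510189/967675355232916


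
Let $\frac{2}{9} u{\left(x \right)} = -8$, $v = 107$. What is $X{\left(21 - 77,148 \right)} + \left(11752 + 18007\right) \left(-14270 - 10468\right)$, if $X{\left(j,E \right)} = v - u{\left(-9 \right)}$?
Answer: $-736177999$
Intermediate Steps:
$u{\left(x \right)} = -36$ ($u{\left(x \right)} = \frac{9}{2} \left(-8\right) = -36$)
$X{\left(j,E \right)} = 143$ ($X{\left(j,E \right)} = 107 - -36 = 107 + 36 = 143$)
$X{\left(21 - 77,148 \right)} + \left(11752 + 18007\right) \left(-14270 - 10468\right) = 143 + \left(11752 + 18007\right) \left(-14270 - 10468\right) = 143 + 29759 \left(-24738\right) = 143 - 736178142 = -736177999$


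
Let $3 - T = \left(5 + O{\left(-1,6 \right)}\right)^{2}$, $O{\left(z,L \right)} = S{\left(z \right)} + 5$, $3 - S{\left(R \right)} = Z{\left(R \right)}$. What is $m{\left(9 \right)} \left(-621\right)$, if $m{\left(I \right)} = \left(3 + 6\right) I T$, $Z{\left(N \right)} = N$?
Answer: $9708093$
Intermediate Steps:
$S{\left(R \right)} = 3 - R$
$O{\left(z,L \right)} = 8 - z$ ($O{\left(z,L \right)} = \left(3 - z\right) + 5 = 8 - z$)
$T = -193$ ($T = 3 - \left(5 + \left(8 - -1\right)\right)^{2} = 3 - \left(5 + \left(8 + 1\right)\right)^{2} = 3 - \left(5 + 9\right)^{2} = 3 - 14^{2} = 3 - 196 = -193$)
$m{\left(I \right)} = - 1737 I$ ($m{\left(I \right)} = \left(3 + 6\right) I \left(-193\right) = 9 I \left(-193\right) = - 1737 I$)
$m{\left(9 \right)} \left(-621\right) = \left(-1737\right) 9 \left(-621\right) = \left(-15633\right) \left(-621\right) = 9708093$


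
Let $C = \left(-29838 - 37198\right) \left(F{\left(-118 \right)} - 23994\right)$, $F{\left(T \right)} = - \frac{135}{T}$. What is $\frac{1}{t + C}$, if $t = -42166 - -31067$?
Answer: $\frac{59}{94894065485} \approx 6.2175 \cdot 10^{-10}$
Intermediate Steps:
$C = \frac{94894720326}{59}$ ($C = \left(-29838 - 37198\right) \left(- \frac{135}{-118} - 23994\right) = - 67036 \left(\left(-135\right) \left(- \frac{1}{118}\right) - 23994\right) = - 67036 \left(\frac{135}{118} - 23994\right) = \left(-67036\right) \left(- \frac{2831157}{118}\right) = \frac{94894720326}{59} \approx 1.6084 \cdot 10^{9}$)
$t = -11099$ ($t = -42166 + 31067 = -11099$)
$\frac{1}{t + C} = \frac{1}{-11099 + \frac{94894720326}{59}} = \frac{1}{\frac{94894065485}{59}} = \frac{59}{94894065485}$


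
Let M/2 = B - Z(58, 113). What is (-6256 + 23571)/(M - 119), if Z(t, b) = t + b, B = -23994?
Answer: -17315/48449 ≈ -0.35739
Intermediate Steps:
Z(t, b) = b + t
M = -48330 (M = 2*(-23994 - (113 + 58)) = 2*(-23994 - 1*171) = 2*(-23994 - 171) = 2*(-24165) = -48330)
(-6256 + 23571)/(M - 119) = (-6256 + 23571)/(-48330 - 119) = 17315/(-48449) = 17315*(-1/48449) = -17315/48449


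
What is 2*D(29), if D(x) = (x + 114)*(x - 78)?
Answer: -14014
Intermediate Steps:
D(x) = (-78 + x)*(114 + x) (D(x) = (114 + x)*(-78 + x) = (-78 + x)*(114 + x))
2*D(29) = 2*(-8892 + 29² + 36*29) = 2*(-8892 + 841 + 1044) = 2*(-7007) = -14014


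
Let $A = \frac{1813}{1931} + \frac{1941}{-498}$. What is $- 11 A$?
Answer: $\frac{10432389}{320546} \approx 32.546$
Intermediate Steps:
$A = - \frac{948399}{320546}$ ($A = 1813 \cdot \frac{1}{1931} + 1941 \left(- \frac{1}{498}\right) = \frac{1813}{1931} - \frac{647}{166} = - \frac{948399}{320546} \approx -2.9587$)
$- 11 A = \left(-11\right) \left(- \frac{948399}{320546}\right) = \frac{10432389}{320546}$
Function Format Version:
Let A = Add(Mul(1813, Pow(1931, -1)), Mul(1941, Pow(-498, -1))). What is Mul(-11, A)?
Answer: Rational(10432389, 320546) ≈ 32.546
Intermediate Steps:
A = Rational(-948399, 320546) (A = Add(Mul(1813, Rational(1, 1931)), Mul(1941, Rational(-1, 498))) = Add(Rational(1813, 1931), Rational(-647, 166)) = Rational(-948399, 320546) ≈ -2.9587)
Mul(-11, A) = Mul(-11, Rational(-948399, 320546)) = Rational(10432389, 320546)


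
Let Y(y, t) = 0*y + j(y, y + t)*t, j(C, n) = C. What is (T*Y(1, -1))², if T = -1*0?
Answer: 0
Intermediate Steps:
T = 0
Y(y, t) = t*y (Y(y, t) = 0*y + y*t = 0 + t*y = t*y)
(T*Y(1, -1))² = (0*(-1*1))² = (0*(-1))² = 0² = 0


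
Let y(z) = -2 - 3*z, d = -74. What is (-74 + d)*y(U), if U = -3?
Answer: -1036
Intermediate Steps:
(-74 + d)*y(U) = (-74 - 74)*(-2 - 3*(-3)) = -148*(-2 + 9) = -148*7 = -1036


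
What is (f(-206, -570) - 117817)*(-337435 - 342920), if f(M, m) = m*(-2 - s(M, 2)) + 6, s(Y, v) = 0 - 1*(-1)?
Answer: 78989895855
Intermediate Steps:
s(Y, v) = 1 (s(Y, v) = 0 + 1 = 1)
f(M, m) = 6 - 3*m (f(M, m) = m*(-2 - 1*1) + 6 = m*(-2 - 1) + 6 = m*(-3) + 6 = -3*m + 6 = 6 - 3*m)
(f(-206, -570) - 117817)*(-337435 - 342920) = ((6 - 3*(-570)) - 117817)*(-337435 - 342920) = ((6 + 1710) - 117817)*(-680355) = (1716 - 117817)*(-680355) = -116101*(-680355) = 78989895855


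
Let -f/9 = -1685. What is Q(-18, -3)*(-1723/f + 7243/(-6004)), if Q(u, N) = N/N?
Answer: -120184987/91050660 ≈ -1.3200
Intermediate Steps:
f = 15165 (f = -9*(-1685) = 15165)
Q(u, N) = 1
Q(-18, -3)*(-1723/f + 7243/(-6004)) = 1*(-1723/15165 + 7243/(-6004)) = 1*(-1723*1/15165 + 7243*(-1/6004)) = 1*(-1723/15165 - 7243/6004) = 1*(-120184987/91050660) = -120184987/91050660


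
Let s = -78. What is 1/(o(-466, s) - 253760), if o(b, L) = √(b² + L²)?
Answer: -6344/1609847859 - √55810/32196957180 ≈ -3.9481e-6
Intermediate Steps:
o(b, L) = √(L² + b²)
1/(o(-466, s) - 253760) = 1/(√((-78)² + (-466)²) - 253760) = 1/(√(6084 + 217156) - 253760) = 1/(√223240 - 253760) = 1/(2*√55810 - 253760) = 1/(-253760 + 2*√55810)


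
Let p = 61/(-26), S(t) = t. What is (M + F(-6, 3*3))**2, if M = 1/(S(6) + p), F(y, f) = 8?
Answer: 617796/9025 ≈ 68.454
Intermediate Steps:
p = -61/26 (p = 61*(-1/26) = -61/26 ≈ -2.3462)
M = 26/95 (M = 1/(6 - 61/26) = 1/(95/26) = 26/95 ≈ 0.27368)
(M + F(-6, 3*3))**2 = (26/95 + 8)**2 = (786/95)**2 = 617796/9025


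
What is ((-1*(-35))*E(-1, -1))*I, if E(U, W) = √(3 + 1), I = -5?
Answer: -350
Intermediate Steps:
E(U, W) = 2 (E(U, W) = √4 = 2)
((-1*(-35))*E(-1, -1))*I = (-1*(-35)*2)*(-5) = (35*2)*(-5) = 70*(-5) = -350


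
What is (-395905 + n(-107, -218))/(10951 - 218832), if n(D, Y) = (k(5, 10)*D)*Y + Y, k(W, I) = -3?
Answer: 466101/207881 ≈ 2.2422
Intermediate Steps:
n(D, Y) = Y - 3*D*Y (n(D, Y) = (-3*D)*Y + Y = -3*D*Y + Y = Y - 3*D*Y)
(-395905 + n(-107, -218))/(10951 - 218832) = (-395905 - 218*(1 - 3*(-107)))/(10951 - 218832) = (-395905 - 218*(1 + 321))/(-207881) = (-395905 - 218*322)*(-1/207881) = (-395905 - 70196)*(-1/207881) = -466101*(-1/207881) = 466101/207881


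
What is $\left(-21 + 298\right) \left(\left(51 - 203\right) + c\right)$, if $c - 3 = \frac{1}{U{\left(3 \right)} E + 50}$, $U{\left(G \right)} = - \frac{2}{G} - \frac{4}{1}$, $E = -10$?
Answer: $- \frac{11968339}{290} \approx -41270.0$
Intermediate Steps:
$U{\left(G \right)} = -4 - \frac{2}{G}$ ($U{\left(G \right)} = - \frac{2}{G} - 4 = -4 - \frac{2}{G}$)
$c = \frac{873}{290}$ ($c = 3 + \frac{1}{\left(-4 - \frac{2}{3}\right) \left(-10\right) + 50} = 3 + \frac{1}{\left(- \frac{14}{3}\right) \left(-10\right) + 50} = 3 + \frac{1}{\frac{140}{3} + 50} = 3 + \frac{1}{\frac{290}{3}} = 3 + \frac{3}{290} = \frac{873}{290} \approx 3.0103$)
$\left(-21 + 298\right) \left(\left(51 - 203\right) + c\right) = \left(-21 + 298\right) \left(\left(51 - 203\right) + \frac{873}{290}\right) = 277 \left(\left(51 - 203\right) + \frac{873}{290}\right) = 277 \left(-152 + \frac{873}{290}\right) = 277 \left(- \frac{43207}{290}\right) = - \frac{11968339}{290}$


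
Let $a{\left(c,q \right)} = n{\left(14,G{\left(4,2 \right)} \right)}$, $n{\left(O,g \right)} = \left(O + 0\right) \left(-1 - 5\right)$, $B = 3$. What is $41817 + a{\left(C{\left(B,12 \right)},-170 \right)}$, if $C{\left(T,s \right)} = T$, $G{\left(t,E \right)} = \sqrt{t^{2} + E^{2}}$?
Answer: $41733$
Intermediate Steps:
$G{\left(t,E \right)} = \sqrt{E^{2} + t^{2}}$
$n{\left(O,g \right)} = - 6 O$ ($n{\left(O,g \right)} = O \left(-6\right) = - 6 O$)
$a{\left(c,q \right)} = -84$ ($a{\left(c,q \right)} = \left(-6\right) 14 = -84$)
$41817 + a{\left(C{\left(B,12 \right)},-170 \right)} = 41817 - 84 = 41733$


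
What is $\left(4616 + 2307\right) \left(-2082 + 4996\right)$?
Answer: $20173622$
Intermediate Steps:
$\left(4616 + 2307\right) \left(-2082 + 4996\right) = 6923 \cdot 2914 = 20173622$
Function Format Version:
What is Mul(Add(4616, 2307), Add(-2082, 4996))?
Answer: 20173622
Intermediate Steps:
Mul(Add(4616, 2307), Add(-2082, 4996)) = Mul(6923, 2914) = 20173622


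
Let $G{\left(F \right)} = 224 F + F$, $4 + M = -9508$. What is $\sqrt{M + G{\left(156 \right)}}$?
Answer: $2 \sqrt{6397} \approx 159.96$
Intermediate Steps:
$M = -9512$ ($M = -4 - 9508 = -9512$)
$G{\left(F \right)} = 225 F$
$\sqrt{M + G{\left(156 \right)}} = \sqrt{-9512 + 225 \cdot 156} = \sqrt{-9512 + 35100} = \sqrt{25588} = 2 \sqrt{6397}$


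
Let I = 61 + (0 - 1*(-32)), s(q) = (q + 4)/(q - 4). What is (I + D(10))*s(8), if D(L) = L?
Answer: 309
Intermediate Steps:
s(q) = (4 + q)/(-4 + q)
I = 93 (I = 61 + (0 + 32) = 61 + 32 = 93)
(I + D(10))*s(8) = (93 + 10)*((4 + 8)/(-4 + 8)) = 103*(12/4) = 103*((¼)*12) = 103*3 = 309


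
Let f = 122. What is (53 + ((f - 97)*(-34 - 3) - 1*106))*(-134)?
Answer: 131052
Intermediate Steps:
(53 + ((f - 97)*(-34 - 3) - 1*106))*(-134) = (53 + ((122 - 97)*(-34 - 3) - 1*106))*(-134) = (53 + (25*(-37) - 106))*(-134) = (53 + (-925 - 106))*(-134) = (53 - 1031)*(-134) = -978*(-134) = 131052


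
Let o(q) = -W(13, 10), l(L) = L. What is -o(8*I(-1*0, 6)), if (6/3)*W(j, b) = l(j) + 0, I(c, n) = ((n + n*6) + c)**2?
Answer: 13/2 ≈ 6.5000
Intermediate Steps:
I(c, n) = (c + 7*n)**2 (I(c, n) = ((n + 6*n) + c)**2 = (7*n + c)**2 = (c + 7*n)**2)
W(j, b) = j/2 (W(j, b) = (j + 0)/2 = j/2)
o(q) = -13/2
-o(8*I(-1*0, 6)) = -1*(-13/2) = 13/2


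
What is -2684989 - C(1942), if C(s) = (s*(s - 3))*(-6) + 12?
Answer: 19908227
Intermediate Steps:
C(s) = 12 - 6*s*(-3 + s) (C(s) = (s*(-3 + s))*(-6) + 12 = -6*s*(-3 + s) + 12 = 12 - 6*s*(-3 + s))
-2684989 - C(1942) = -2684989 - (12 - 6*1942**2 + 18*1942) = -2684989 - (12 - 6*3771364 + 34956) = -2684989 - (12 - 22628184 + 34956) = -2684989 - 1*(-22593216) = -2684989 + 22593216 = 19908227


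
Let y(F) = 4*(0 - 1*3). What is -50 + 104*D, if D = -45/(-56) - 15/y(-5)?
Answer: 1145/7 ≈ 163.57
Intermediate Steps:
y(F) = -12 (y(F) = 4*(0 - 3) = 4*(-3) = -12)
D = 115/56 (D = -45/(-56) - 15/(-12) = -45*(-1/56) - 15*(-1/12) = 45/56 + 5/4 = 115/56 ≈ 2.0536)
-50 + 104*D = -50 + 104*(115/56) = -50 + 1495/7 = 1145/7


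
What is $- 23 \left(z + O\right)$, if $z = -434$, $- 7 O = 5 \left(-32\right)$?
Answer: $\frac{66194}{7} \approx 9456.3$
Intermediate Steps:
$O = \frac{160}{7}$ ($O = - \frac{5 \left(-32\right)}{7} = \left(- \frac{1}{7}\right) \left(-160\right) = \frac{160}{7} \approx 22.857$)
$- 23 \left(z + O\right) = - 23 \left(-434 + \frac{160}{7}\right) = \left(-23\right) \left(- \frac{2878}{7}\right) = \frac{66194}{7}$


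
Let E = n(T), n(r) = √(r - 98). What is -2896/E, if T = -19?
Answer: 2896*I*√13/39 ≈ 267.74*I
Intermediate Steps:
n(r) = √(-98 + r)
E = 3*I*√13 (E = √(-98 - 19) = √(-117) = 3*I*√13 ≈ 10.817*I)
-2896/E = -2896*(-I*√13/39) = -(-2896)*I*√13/39 = 2896*I*√13/39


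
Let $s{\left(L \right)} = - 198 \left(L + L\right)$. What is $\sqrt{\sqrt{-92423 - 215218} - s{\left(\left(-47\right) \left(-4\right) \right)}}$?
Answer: $\sqrt{74448 + i \sqrt{307641}} \approx 272.85 + 1.016 i$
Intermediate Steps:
$s{\left(L \right)} = - 396 L$ ($s{\left(L \right)} = - 198 \cdot 2 L = - 396 L$)
$\sqrt{\sqrt{-92423 - 215218} - s{\left(\left(-47\right) \left(-4\right) \right)}} = \sqrt{\sqrt{-92423 - 215218} - - 396 \left(\left(-47\right) \left(-4\right)\right)} = \sqrt{\sqrt{-307641} - \left(-396\right) 188} = \sqrt{i \sqrt{307641} - -74448} = \sqrt{i \sqrt{307641} + 74448} = \sqrt{74448 + i \sqrt{307641}}$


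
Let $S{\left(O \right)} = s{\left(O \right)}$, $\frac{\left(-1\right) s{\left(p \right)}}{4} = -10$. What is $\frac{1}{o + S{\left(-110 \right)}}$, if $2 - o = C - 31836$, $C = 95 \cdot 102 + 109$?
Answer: $\frac{1}{22079} \approx 4.5292 \cdot 10^{-5}$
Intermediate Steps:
$s{\left(p \right)} = 40$ ($s{\left(p \right)} = \left(-4\right) \left(-10\right) = 40$)
$C = 9799$ ($C = 9690 + 109 = 9799$)
$S{\left(O \right)} = 40$
$o = 22039$ ($o = 2 - \left(9799 - 31836\right) = 2 - -22037 = 2 + 22037 = 22039$)
$\frac{1}{o + S{\left(-110 \right)}} = \frac{1}{22039 + 40} = \frac{1}{22079}$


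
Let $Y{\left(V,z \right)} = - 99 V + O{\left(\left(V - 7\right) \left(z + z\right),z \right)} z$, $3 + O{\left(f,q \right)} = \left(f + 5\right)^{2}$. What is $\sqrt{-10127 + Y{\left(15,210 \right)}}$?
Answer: $4 \sqrt{148616563} \approx 48763.0$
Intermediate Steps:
$O{\left(f,q \right)} = -3 + \left(5 + f\right)^{2}$ ($O{\left(f,q \right)} = -3 + \left(f + 5\right)^{2} = -3 + \left(5 + f\right)^{2}$)
$Y{\left(V,z \right)} = - 99 V + z \left(-3 + \left(5 + 2 z \left(-7 + V\right)\right)^{2}\right)$ ($Y{\left(V,z \right)} = - 99 V + \left(-3 + \left(5 + \left(V - 7\right) \left(z + z\right)\right)^{2}\right) z = - 99 V + \left(-3 + \left(5 + \left(-7 + V\right) 2 z\right)^{2}\right) z = - 99 V + \left(-3 + \left(5 + 2 z \left(-7 + V\right)\right)^{2}\right) z = - 99 V + z \left(-3 + \left(5 + 2 z \left(-7 + V\right)\right)^{2}\right)$)
$\sqrt{-10127 + Y{\left(15,210 \right)}} = \sqrt{-10127 + \left(\left(-99\right) 15 + 210 \left(-3 + \left(5 + 2 \cdot 210 \left(-7 + 15\right)\right)^{2}\right)\right)} = \sqrt{-10127 - \left(1485 - 210 \left(-3 + \left(5 + 2 \cdot 210 \cdot 8\right)^{2}\right)\right)} = \sqrt{-10127 - \left(1485 - 210 \left(-3 + \left(5 + 3360\right)^{2}\right)\right)} = \sqrt{-10127 - \left(1485 - 210 \left(-3 + 3365^{2}\right)\right)} = \sqrt{-10127 - \left(1485 - 210 \left(-3 + 11323225\right)\right)} = \sqrt{-10127 + \left(-1485 + 210 \cdot 11323222\right)} = \sqrt{-10127 + \left(-1485 + 2377876620\right)} = \sqrt{-10127 + 2377875135} = \sqrt{2377865008} = 4 \sqrt{148616563}$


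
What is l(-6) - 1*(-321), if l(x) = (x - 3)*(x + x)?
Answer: 429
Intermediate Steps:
l(x) = 2*x*(-3 + x) (l(x) = (-3 + x)*(2*x) = 2*x*(-3 + x))
l(-6) - 1*(-321) = 2*(-6)*(-3 - 6) - 1*(-321) = 2*(-6)*(-9) + 321 = 108 + 321 = 429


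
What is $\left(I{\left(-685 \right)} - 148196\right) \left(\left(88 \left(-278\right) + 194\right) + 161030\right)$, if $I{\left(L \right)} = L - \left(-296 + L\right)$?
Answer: $-20226804000$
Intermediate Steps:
$I{\left(L \right)} = 296$
$\left(I{\left(-685 \right)} - 148196\right) \left(\left(88 \left(-278\right) + 194\right) + 161030\right) = \left(296 - 148196\right) \left(\left(88 \left(-278\right) + 194\right) + 161030\right) = - 147900 \left(\left(-24464 + 194\right) + 161030\right) = - 147900 \left(-24270 + 161030\right) = \left(-147900\right) 136760 = -20226804000$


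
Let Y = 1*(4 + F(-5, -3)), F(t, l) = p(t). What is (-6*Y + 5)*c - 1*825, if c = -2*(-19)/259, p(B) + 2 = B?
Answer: -212801/259 ≈ -821.63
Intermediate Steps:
p(B) = -2 + B
F(t, l) = -2 + t
Y = -3 (Y = 1*(4 + (-2 - 5)) = 1*(4 - 7) = 1*(-3) = -3)
c = 38/259 (c = -(-38)/259 = -1*(-38/259) = 38/259 ≈ 0.14672)
(-6*Y + 5)*c - 1*825 = (-6*(-3) + 5)*(38/259) - 1*825 = (18 + 5)*(38/259) - 825 = 23*(38/259) - 825 = 874/259 - 825 = -212801/259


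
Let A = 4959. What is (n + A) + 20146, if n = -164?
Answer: 24941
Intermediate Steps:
(n + A) + 20146 = (-164 + 4959) + 20146 = 4795 + 20146 = 24941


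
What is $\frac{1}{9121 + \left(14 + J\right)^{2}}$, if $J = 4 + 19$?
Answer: $\frac{1}{10490} \approx 9.5329 \cdot 10^{-5}$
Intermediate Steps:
$J = 23$
$\frac{1}{9121 + \left(14 + J\right)^{2}} = \frac{1}{9121 + \left(14 + 23\right)^{2}} = \frac{1}{9121 + 37^{2}} = \frac{1}{9121 + 1369} = \frac{1}{10490}$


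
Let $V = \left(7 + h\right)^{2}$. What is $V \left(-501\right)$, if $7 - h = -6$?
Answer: $-200400$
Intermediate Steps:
$h = 13$ ($h = 7 - -6 = 7 + 6 = 13$)
$V = 400$ ($V = \left(7 + 13\right)^{2} = 20^{2} = 400$)
$V \left(-501\right) = 400 \left(-501\right) = -200400$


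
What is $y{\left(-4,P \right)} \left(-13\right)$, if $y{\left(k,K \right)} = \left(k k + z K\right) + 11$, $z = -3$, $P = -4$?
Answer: $-507$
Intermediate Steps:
$y{\left(k,K \right)} = 11 + k^{2} - 3 K$ ($y{\left(k,K \right)} = \left(k k - 3 K\right) + 11 = \left(k^{2} - 3 K\right) + 11 = 11 + k^{2} - 3 K$)
$y{\left(-4,P \right)} \left(-13\right) = \left(11 + \left(-4\right)^{2} - -12\right) \left(-13\right) = \left(11 + 16 + 12\right) \left(-13\right) = 39 \left(-13\right) = -507$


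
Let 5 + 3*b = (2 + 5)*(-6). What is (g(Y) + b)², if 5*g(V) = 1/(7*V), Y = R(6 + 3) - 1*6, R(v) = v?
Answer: 300304/1225 ≈ 245.15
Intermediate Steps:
b = -47/3 (b = -5/3 + ((2 + 5)*(-6))/3 = -5/3 + (7*(-6))/3 = -5/3 + (⅓)*(-42) = -5/3 - 14 = -47/3 ≈ -15.667)
Y = 3 (Y = (6 + 3) - 1*6 = 9 - 6 = 3)
g(V) = 1/(35*V) (g(V) = (1/(7*V))/5 = 1/(35*V))
(g(Y) + b)² = ((1/35)/3 - 47/3)² = ((1/35)*(⅓) - 47/3)² = (1/105 - 47/3)² = (-548/35)² = 300304/1225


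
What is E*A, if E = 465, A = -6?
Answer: -2790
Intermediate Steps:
E*A = 465*(-6) = -2790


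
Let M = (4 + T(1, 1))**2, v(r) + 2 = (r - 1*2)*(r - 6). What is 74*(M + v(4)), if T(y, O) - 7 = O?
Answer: 10212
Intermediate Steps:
T(y, O) = 7 + O
v(r) = -2 + (-6 + r)*(-2 + r) (v(r) = -2 + (r - 1*2)*(r - 6) = -2 + (r - 2)*(-6 + r) = -2 + (-2 + r)*(-6 + r) = -2 + (-6 + r)*(-2 + r))
M = 144 (M = (4 + (7 + 1))**2 = (4 + 8)**2 = 12**2 = 144)
74*(M + v(4)) = 74*(144 + (10 + 4**2 - 8*4)) = 74*(144 + (10 + 16 - 32)) = 74*(144 - 6) = 74*138 = 10212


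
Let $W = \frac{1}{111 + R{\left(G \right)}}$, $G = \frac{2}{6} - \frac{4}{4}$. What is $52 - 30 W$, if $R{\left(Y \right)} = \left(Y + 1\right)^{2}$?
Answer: $\frac{5173}{100} \approx 51.73$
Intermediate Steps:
$G = - \frac{2}{3}$ ($G = 2 \cdot \frac{1}{6} - 1 = \frac{1}{3} - 1 = - \frac{2}{3} \approx -0.66667$)
$R{\left(Y \right)} = \left(1 + Y\right)^{2}$
$W = \frac{9}{1000}$ ($W = \frac{1}{111 + \left(1 - \frac{2}{3}\right)^{2}} = \frac{1}{111 + \left(\frac{1}{3}\right)^{2}} = \frac{1}{111 + \frac{1}{9}} = \frac{1}{\frac{1000}{9}} = \frac{9}{1000} \approx 0.009$)
$52 - 30 W = 52 - \frac{27}{100} = \frac{5173}{100}$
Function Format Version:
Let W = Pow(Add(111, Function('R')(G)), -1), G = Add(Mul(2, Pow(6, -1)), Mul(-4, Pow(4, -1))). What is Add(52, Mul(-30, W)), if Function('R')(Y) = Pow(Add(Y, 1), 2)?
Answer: Rational(5173, 100) ≈ 51.730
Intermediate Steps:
G = Rational(-2, 3) (G = Add(Mul(2, Rational(1, 6)), Mul(-4, Rational(1, 4))) = Add(Rational(1, 3), -1) = Rational(-2, 3) ≈ -0.66667)
Function('R')(Y) = Pow(Add(1, Y), 2)
W = Rational(9, 1000) (W = Pow(Add(111, Pow(Add(1, Rational(-2, 3)), 2)), -1) = Pow(Add(111, Pow(Rational(1, 3), 2)), -1) = Pow(Add(111, Rational(1, 9)), -1) = Pow(Rational(1000, 9), -1) = Rational(9, 1000) ≈ 0.0090000)
Add(52, Mul(-30, W)) = Add(52, Mul(-30, Rational(9, 1000))) = Add(52, Rational(-27, 100)) = Rational(5173, 100)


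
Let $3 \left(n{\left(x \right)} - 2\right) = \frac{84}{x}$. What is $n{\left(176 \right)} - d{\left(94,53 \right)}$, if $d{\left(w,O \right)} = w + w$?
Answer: $- \frac{8177}{44} \approx -185.84$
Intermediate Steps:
$d{\left(w,O \right)} = 2 w$
$n{\left(x \right)} = 2 + \frac{28}{x}$ ($n{\left(x \right)} = 2 + \frac{84 \frac{1}{x}}{3} = 2 + \frac{28}{x}$)
$n{\left(176 \right)} - d{\left(94,53 \right)} = \left(2 + \frac{28}{176}\right) - 2 \cdot 94 = \left(2 + 28 \cdot \frac{1}{176}\right) - 188 = \left(2 + \frac{7}{44}\right) - 188 = \frac{95}{44} - 188 = - \frac{8177}{44}$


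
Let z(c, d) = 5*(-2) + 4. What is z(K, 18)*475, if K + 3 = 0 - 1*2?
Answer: -2850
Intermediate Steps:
K = -5 (K = -3 + (0 - 1*2) = -3 + (0 - 2) = -3 - 2 = -5)
z(c, d) = -6 (z(c, d) = -10 + 4 = -6)
z(K, 18)*475 = -6*475 = -2850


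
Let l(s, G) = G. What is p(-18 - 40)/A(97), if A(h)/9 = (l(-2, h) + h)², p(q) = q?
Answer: -29/169362 ≈ -0.00017123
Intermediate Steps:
A(h) = 36*h² (A(h) = 9*(h + h)² = 9*(2*h)² = 9*(4*h²) = 36*h²)
p(-18 - 40)/A(97) = (-18 - 40)/((36*97²)) = -58/(36*9409) = -58/338724 = -58*1/338724 = -29/169362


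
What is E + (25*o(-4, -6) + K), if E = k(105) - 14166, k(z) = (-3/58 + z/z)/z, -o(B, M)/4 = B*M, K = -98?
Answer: -20296741/1218 ≈ -16664.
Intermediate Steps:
o(B, M) = -4*B*M
k(z) = 55/(58*z) (k(z) = (-3*1/58 + 1)/z = (-3/58 + 1)/z = 55/(58*z))
E = -17254177/1218 (E = (55/58)/105 - 14166 = (55/58)*(1/105) - 14166 = 11/1218 - 14166 = -17254177/1218 ≈ -14166.)
E + (25*o(-4, -6) + K) = -17254177/1218 + (25*(-4*(-4)*(-6)) - 98) = -17254177/1218 + (25*(-96) - 98) = -17254177/1218 + (-2400 - 98) = -17254177/1218 - 2498 = -20296741/1218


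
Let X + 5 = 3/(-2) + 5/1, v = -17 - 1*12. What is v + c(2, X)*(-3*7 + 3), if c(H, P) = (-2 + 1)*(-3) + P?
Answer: -56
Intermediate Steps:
v = -29 (v = -17 - 12 = -29)
X = -3/2 (X = -5 + (3/(-2) + 5/1) = -5 + (3*(-½) + 5*1) = -5 + (-3/2 + 5) = -5 + 7/2 = -3/2 ≈ -1.5000)
c(H, P) = 3 + P (c(H, P) = -1*(-3) + P = 3 + P)
v + c(2, X)*(-3*7 + 3) = -29 + (3 - 3/2)*(-3*7 + 3) = -29 + 3*(-21 + 3)/2 = -29 + (3/2)*(-18) = -29 - 27 = -56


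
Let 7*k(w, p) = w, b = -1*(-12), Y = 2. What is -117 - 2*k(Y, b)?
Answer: -823/7 ≈ -117.57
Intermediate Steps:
b = 12
k(w, p) = w/7
-117 - 2*k(Y, b) = -117 - 2*2/7 = -117 - 4/7 = -823/7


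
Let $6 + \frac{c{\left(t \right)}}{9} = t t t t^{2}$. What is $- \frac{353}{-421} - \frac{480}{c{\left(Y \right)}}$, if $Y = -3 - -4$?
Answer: $\frac{14531}{1263} \approx 11.505$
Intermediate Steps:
$Y = 1$ ($Y = -3 + 4 = 1$)
$c{\left(t \right)} = -54 + 9 t^{5}$ ($c{\left(t \right)} = -54 + 9 t t t t^{2} = -54 + 9 t^{2} t t^{2} = -54 + 9 t^{3} t^{2} = -54 + 9 t^{5}$)
$- \frac{353}{-421} - \frac{480}{c{\left(Y \right)}} = - \frac{353}{-421} - \frac{480}{-54 + 9 \cdot 1^{5}} = \left(-353\right) \left(- \frac{1}{421}\right) - \frac{480}{-54 + 9 \cdot 1} = \frac{353}{421} - \frac{480}{-54 + 9} = \frac{353}{421} - \frac{480}{-45} = \frac{353}{421} - - \frac{32}{3} = \frac{353}{421} + \frac{32}{3} = \frac{14531}{1263}$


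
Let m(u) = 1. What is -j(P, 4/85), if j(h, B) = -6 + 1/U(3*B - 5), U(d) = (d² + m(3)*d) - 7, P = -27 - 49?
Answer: 502109/84889 ≈ 5.9149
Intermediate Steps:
P = -76
U(d) = -7 + d + d² (U(d) = (d² + 1*d) - 7 = (d² + d) - 7 = (d + d²) - 7 = -7 + d + d²)
j(h, B) = -6 + 1/(-12 + (-5 + 3*B)² + 3*B) (j(h, B) = -6 + 1/(-7 + (3*B - 5) + (3*B - 5)²) = -6 + 1/(-7 + (-5 + 3*B) + (-5 + 3*B)²) = -6 + 1/(-12 + (-5 + 3*B)² + 3*B))
-j(P, 4/85) = -(-77 - 54*(4/85)² + 162*(4/85))/(13 - 108/85 + 9*(4/85)²) = -(-77 - 54*(4*(1/85))² + 162*(4*(1/85)))/(13 - 108/85 + 9*(4*(1/85))²) = -(-77 - 54*(4/85)² + 162*(4/85))/(13 - 27*4/85 + 9*(4/85)²) = -(-77 - 54*16/7225 + 648/85)/(13 - 108/85 + 9*(16/7225)) = -(-77 - 864/7225 + 648/85)/(13 - 108/85 + 144/7225) = -(-502109)/(84889/7225*7225) = -7225*(-502109)/(84889*7225) = -1*(-502109/84889) = 502109/84889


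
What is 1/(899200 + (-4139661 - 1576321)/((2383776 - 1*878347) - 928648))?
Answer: 576781/518635759218 ≈ 1.1121e-6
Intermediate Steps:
1/(899200 + (-4139661 - 1576321)/((2383776 - 1*878347) - 928648)) = 1/(899200 - 5715982/((2383776 - 878347) - 928648)) = 1/(899200 - 5715982/(1505429 - 928648)) = 1/(899200 - 5715982/576781) = 1/(518635759218/576781) = 576781/518635759218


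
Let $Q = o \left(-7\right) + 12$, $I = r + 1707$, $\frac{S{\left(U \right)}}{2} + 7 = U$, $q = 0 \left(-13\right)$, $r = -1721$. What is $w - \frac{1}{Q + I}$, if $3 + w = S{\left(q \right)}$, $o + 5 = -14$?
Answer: $- \frac{2228}{131} \approx -17.008$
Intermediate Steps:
$o = -19$ ($o = -5 - 14 = -19$)
$q = 0$
$S{\left(U \right)} = -14 + 2 U$
$w = -17$ ($w = -3 + \left(-14 + 2 \cdot 0\right) = -3 + \left(-14 + 0\right) = -3 - 14 = -17$)
$I = -14$ ($I = -1721 + 1707 = -14$)
$Q = 145$ ($Q = \left(-19\right) \left(-7\right) + 12 = 133 + 12 = 145$)
$w - \frac{1}{Q + I} = -17 - \frac{1}{145 - 14} = -17 - \frac{1}{131} = - \frac{2228}{131}$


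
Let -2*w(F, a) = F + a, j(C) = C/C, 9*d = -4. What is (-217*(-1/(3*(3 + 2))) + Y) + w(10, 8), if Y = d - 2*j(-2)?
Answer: 136/45 ≈ 3.0222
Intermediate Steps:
d = -4/9 (d = (1/9)*(-4) = -4/9 ≈ -0.44444)
j(C) = 1
Y = -22/9 (Y = -4/9 - 2*1 = -4/9 - 2 = -22/9 ≈ -2.4444)
w(F, a) = -F/2 - a/2 (w(F, a) = -(F + a)/2 = -F/2 - a/2)
(-217*(-1/(3*(3 + 2))) + Y) + w(10, 8) = (-217*(-1/(3*(3 + 2))) - 22/9) + (-1/2*10 - 1/2*8) = (-217/(5*(-3)) - 22/9) + (-5 - 4) = (-217/(-15) - 22/9) - 9 = (-217*(-1/15) - 22/9) - 9 = (217/15 - 22/9) - 9 = 541/45 - 9 = 136/45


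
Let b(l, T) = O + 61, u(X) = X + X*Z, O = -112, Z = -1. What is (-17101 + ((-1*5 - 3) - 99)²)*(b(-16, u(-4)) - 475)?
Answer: 2972952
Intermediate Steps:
u(X) = 0 (u(X) = X + X*(-1) = X - X = 0)
b(l, T) = -51 (b(l, T) = -112 + 61 = -51)
(-17101 + ((-1*5 - 3) - 99)²)*(b(-16, u(-4)) - 475) = (-17101 + ((-1*5 - 3) - 99)²)*(-51 - 475) = (-17101 + ((-5 - 3) - 99)²)*(-526) = (-17101 + (-8 - 99)²)*(-526) = (-17101 + (-107)²)*(-526) = (-17101 + 11449)*(-526) = -5652*(-526) = 2972952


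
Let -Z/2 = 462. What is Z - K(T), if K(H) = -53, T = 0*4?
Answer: -871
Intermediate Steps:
Z = -924 (Z = -2*462 = -924)
T = 0
Z - K(T) = -924 - 1*(-53) = -924 + 53 = -871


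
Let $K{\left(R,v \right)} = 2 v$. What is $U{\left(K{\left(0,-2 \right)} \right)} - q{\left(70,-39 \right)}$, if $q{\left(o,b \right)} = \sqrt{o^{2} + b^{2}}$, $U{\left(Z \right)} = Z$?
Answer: $-4 - \sqrt{6421} \approx -84.131$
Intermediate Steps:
$q{\left(o,b \right)} = \sqrt{b^{2} + o^{2}}$
$U{\left(K{\left(0,-2 \right)} \right)} - q{\left(70,-39 \right)} = 2 \left(-2\right) - \sqrt{\left(-39\right)^{2} + 70^{2}} = -4 - \sqrt{1521 + 4900} = -4 - \sqrt{6421}$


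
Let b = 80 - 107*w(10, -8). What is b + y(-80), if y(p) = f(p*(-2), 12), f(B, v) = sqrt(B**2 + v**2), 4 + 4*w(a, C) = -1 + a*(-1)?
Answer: 1925/4 + 4*sqrt(1609) ≈ 641.70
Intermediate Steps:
w(a, C) = -5/4 - a/4 (w(a, C) = -1 + (-1 + a*(-1))/4 = -1 + (-1 - a)/4 = -1 + (-1/4 - a/4) = -5/4 - a/4)
y(p) = sqrt(144 + 4*p**2) (y(p) = sqrt((p*(-2))**2 + 12**2) = sqrt((-2*p)**2 + 144) = sqrt(4*p**2 + 144) = sqrt(144 + 4*p**2))
b = 1925/4 (b = 80 - 107*(-5/4 - 1/4*10) = 80 - 107*(-5/4 - 5/2) = 80 - 107*(-15/4) = 80 + 1605/4 = 1925/4 ≈ 481.25)
b + y(-80) = 1925/4 + 2*sqrt(36 + (-80)**2) = 1925/4 + 2*sqrt(36 + 6400) = 1925/4 + 2*sqrt(6436) = 1925/4 + 2*(2*sqrt(1609)) = 1925/4 + 4*sqrt(1609)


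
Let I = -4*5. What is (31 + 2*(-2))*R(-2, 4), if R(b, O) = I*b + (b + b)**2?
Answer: 1512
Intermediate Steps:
I = -20
R(b, O) = -20*b + 4*b**2 (R(b, O) = -20*b + (b + b)**2 = -20*b + (2*b)**2 = -20*b + 4*b**2)
(31 + 2*(-2))*R(-2, 4) = (31 + 2*(-2))*(4*(-2)*(-5 - 2)) = (31 - 4)*(4*(-2)*(-7)) = 27*56 = 1512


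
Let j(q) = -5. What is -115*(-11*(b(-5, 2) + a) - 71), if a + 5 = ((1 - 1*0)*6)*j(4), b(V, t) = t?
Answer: -33580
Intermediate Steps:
a = -35 (a = -5 + ((1 - 1*0)*6)*(-5) = -5 + ((1 + 0)*6)*(-5) = -5 + (1*6)*(-5) = -5 + 6*(-5) = -5 - 30 = -35)
-115*(-11*(b(-5, 2) + a) - 71) = -115*(-11*(2 - 35) - 71) = -115*(-11*(-33) - 71) = -115*(363 - 71) = -115*292 = -33580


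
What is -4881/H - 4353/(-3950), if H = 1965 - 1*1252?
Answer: -16176261/2816350 ≈ -5.7437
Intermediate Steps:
H = 713 (H = 1965 - 1252 = 713)
-4881/H - 4353/(-3950) = -4881/713 - 4353/(-3950) = -4881*1/713 - 4353*(-1/3950) = -4881/713 + 4353/3950 = -16176261/2816350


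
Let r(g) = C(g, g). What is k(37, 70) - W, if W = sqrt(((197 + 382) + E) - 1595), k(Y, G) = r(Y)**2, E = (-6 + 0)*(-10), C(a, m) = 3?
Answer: 9 - 2*I*sqrt(239) ≈ 9.0 - 30.919*I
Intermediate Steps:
r(g) = 3
E = 60 (E = -6*(-10) = 60)
k(Y, G) = 9 (k(Y, G) = 3**2 = 9)
W = 2*I*sqrt(239) (W = sqrt(((197 + 382) + 60) - 1595) = sqrt((579 + 60) - 1595) = sqrt(639 - 1595) = sqrt(-956) = 2*I*sqrt(239) ≈ 30.919*I)
k(37, 70) - W = 9 - 2*I*sqrt(239)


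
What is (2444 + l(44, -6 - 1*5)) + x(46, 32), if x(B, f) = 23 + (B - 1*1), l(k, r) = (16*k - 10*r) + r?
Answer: 3315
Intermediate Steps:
l(k, r) = -9*r + 16*k (l(k, r) = (-10*r + 16*k) + r = -9*r + 16*k)
x(B, f) = 22 + B (x(B, f) = 23 + (B - 1) = 23 + (-1 + B) = 22 + B)
(2444 + l(44, -6 - 1*5)) + x(46, 32) = (2444 + (-9*(-6 - 1*5) + 16*44)) + (22 + 46) = (2444 + (-9*(-6 - 5) + 704)) + 68 = (2444 + (-9*(-11) + 704)) + 68 = (2444 + (99 + 704)) + 68 = (2444 + 803) + 68 = 3247 + 68 = 3315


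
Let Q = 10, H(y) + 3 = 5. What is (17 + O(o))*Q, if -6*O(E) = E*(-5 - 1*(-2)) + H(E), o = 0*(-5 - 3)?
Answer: 500/3 ≈ 166.67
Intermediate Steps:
H(y) = 2 (H(y) = -3 + 5 = 2)
o = 0 (o = 0*(-8) = 0)
O(E) = -1/3 + E/2 (O(E) = -(E*(-5 - 1*(-2)) + 2)/6 = -(E*(-5 + 2) + 2)/6 = -(E*(-3) + 2)/6 = -(-3*E + 2)/6 = -(2 - 3*E)/6 = -1/3 + E/2)
(17 + O(o))*Q = (17 + (-1/3 + (1/2)*0))*10 = (17 + (-1/3 + 0))*10 = (17 - 1/3)*10 = (50/3)*10 = 500/3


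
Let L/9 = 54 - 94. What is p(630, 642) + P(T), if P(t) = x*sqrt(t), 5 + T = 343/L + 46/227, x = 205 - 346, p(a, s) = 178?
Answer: 178 - 47*I*sqrt(1066675270)/4540 ≈ 178.0 - 338.11*I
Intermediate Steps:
L = -360 (L = 9*(54 - 94) = 9*(-40) = -360)
x = -141
T = -469901/81720 (T = -5 + (343/(-360) + 46/227) = -5 + (343*(-1/360) + 46*(1/227)) = -5 + (-343/360 + 46/227) = -5 - 61301/81720 = -469901/81720 ≈ -5.7501)
P(t) = -141*sqrt(t)
p(630, 642) + P(T) = 178 - 47*I*sqrt(1066675270)/4540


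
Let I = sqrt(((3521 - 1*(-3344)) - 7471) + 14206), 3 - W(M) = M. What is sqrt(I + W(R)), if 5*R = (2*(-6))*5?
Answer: sqrt(15 + 20*sqrt(34)) ≈ 11.473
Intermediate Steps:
R = -12 (R = ((2*(-6))*5)/5 = (-12*5)/5 = (1/5)*(-60) = -12)
W(M) = 3 - M
I = 20*sqrt(34) (I = sqrt(((3521 + 3344) - 7471) + 14206) = sqrt((6865 - 7471) + 14206) = sqrt(-606 + 14206) = sqrt(13600) = 20*sqrt(34) ≈ 116.62)
sqrt(I + W(R)) = sqrt(20*sqrt(34) + (3 - 1*(-12))) = sqrt(20*sqrt(34) + (3 + 12)) = sqrt(20*sqrt(34) + 15) = sqrt(15 + 20*sqrt(34))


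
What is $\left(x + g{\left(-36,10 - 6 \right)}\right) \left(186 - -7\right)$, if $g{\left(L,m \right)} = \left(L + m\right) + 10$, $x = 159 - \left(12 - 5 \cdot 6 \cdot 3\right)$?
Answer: $41495$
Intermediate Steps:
$x = 237$ ($x = 159 - \left(12 - 90\right) = 159 - -78 = 159 + 78 = 237$)
$g{\left(L,m \right)} = 10 + L + m$
$\left(x + g{\left(-36,10 - 6 \right)}\right) \left(186 - -7\right) = \left(237 + \left(10 - 36 + \left(10 - 6\right)\right)\right) \left(186 - -7\right) = \left(237 + \left(10 - 36 + 4\right)\right) \left(186 + 7\right) = \left(237 - 22\right) 193 = 215 \cdot 193 = 41495$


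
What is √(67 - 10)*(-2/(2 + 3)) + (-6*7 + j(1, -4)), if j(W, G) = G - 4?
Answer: -50 - 2*√57/5 ≈ -53.020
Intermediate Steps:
j(W, G) = -4 + G
√(67 - 10)*(-2/(2 + 3)) + (-6*7 + j(1, -4)) = √(67 - 10)*(-2/(2 + 3)) + (-6*7 + (-4 - 4)) = √57*(-2/5) + (-42 - 8) = √57*((⅕)*(-2)) - 50 = √57*(-⅖) - 50 = -2*√57/5 - 50 = -50 - 2*√57/5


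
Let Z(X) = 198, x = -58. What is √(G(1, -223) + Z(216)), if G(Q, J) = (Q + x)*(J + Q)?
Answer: 6*√357 ≈ 113.37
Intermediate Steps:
G(Q, J) = (-58 + Q)*(J + Q) (G(Q, J) = (Q - 58)*(J + Q) = (-58 + Q)*(J + Q))
√(G(1, -223) + Z(216)) = √((1² - 58*(-223) - 58*1 - 223*1) + 198) = √((1 + 12934 - 58 - 223) + 198) = √(12654 + 198) = √12852 = 6*√357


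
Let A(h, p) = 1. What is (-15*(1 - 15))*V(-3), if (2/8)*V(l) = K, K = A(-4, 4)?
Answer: 840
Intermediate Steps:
K = 1
V(l) = 4 (V(l) = 4*1 = 4)
(-15*(1 - 15))*V(-3) = -15*(1 - 15)*4 = -15*(-14)*4 = 210*4 = 840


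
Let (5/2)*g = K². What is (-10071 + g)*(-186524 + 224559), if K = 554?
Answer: 4286369539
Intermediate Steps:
g = 613832/5 (g = (⅖)*554² = (⅖)*306916 = 613832/5 ≈ 1.2277e+5)
(-10071 + g)*(-186524 + 224559) = (-10071 + 613832/5)*(-186524 + 224559) = (563477/5)*38035 = 4286369539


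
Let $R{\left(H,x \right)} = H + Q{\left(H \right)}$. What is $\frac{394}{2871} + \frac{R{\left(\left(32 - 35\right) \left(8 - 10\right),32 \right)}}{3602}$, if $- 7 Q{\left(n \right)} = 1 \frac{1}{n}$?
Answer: $\frac{20108839}{144778788} \approx 0.13889$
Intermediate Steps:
$Q{\left(n \right)} = - \frac{1}{7 n}$ ($Q{\left(n \right)} = - \frac{1 \frac{1}{n}}{7} = - \frac{1}{7 n}$)
$R{\left(H,x \right)} = H - \frac{1}{7 H}$
$\frac{394}{2871} + \frac{R{\left(\left(32 - 35\right) \left(8 - 10\right),32 \right)}}{3602} = \frac{394}{2871} + \frac{\left(32 - 35\right) \left(8 - 10\right) - \frac{1}{7 \left(32 - 35\right) \left(8 - 10\right)}}{3602} = 394 \cdot \frac{1}{2871} + \left(\left(-3\right) \left(-2\right) - \frac{1}{7 \left(\left(-3\right) \left(-2\right)\right)}\right) \frac{1}{3602} = \frac{394}{2871} + \left(6 - \frac{1}{7 \cdot 6}\right) \frac{1}{3602} = \frac{394}{2871} + \left(6 - \frac{1}{42}\right) \frac{1}{3602} = \frac{394}{2871} + \frac{251}{42} \cdot \frac{1}{3602} = \frac{394}{2871} + \frac{251}{151284} = \frac{20108839}{144778788}$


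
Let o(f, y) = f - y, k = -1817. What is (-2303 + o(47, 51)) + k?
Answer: -4124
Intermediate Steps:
(-2303 + o(47, 51)) + k = (-2303 + (47 - 1*51)) - 1817 = (-2303 + (47 - 51)) - 1817 = (-2303 - 4) - 1817 = -2307 - 1817 = -4124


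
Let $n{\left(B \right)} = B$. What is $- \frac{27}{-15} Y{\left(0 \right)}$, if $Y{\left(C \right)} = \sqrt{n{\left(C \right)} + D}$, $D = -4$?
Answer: $\frac{18 i}{5} \approx 3.6 i$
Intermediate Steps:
$Y{\left(C \right)} = \sqrt{-4 + C}$ ($Y{\left(C \right)} = \sqrt{C - 4} = \sqrt{-4 + C}$)
$- \frac{27}{-15} Y{\left(0 \right)} = - \frac{27}{-15} \sqrt{-4 + 0} = \left(-27\right) \left(- \frac{1}{15}\right) \sqrt{-4} = \frac{9 \cdot 2 i}{5} = \frac{18 i}{5}$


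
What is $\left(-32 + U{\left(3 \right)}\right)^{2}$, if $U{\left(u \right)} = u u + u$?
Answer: $400$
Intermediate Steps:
$U{\left(u \right)} = u + u^{2}$ ($U{\left(u \right)} = u^{2} + u = u + u^{2}$)
$\left(-32 + U{\left(3 \right)}\right)^{2} = \left(-32 + 3 \left(1 + 3\right)\right)^{2} = \left(-32 + 3 \cdot 4\right)^{2} = \left(-32 + 12\right)^{2} = \left(-20\right)^{2} = 400$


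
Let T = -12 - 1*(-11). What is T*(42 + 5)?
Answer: -47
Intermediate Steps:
T = -1 (T = -12 + 11 = -1)
T*(42 + 5) = -(42 + 5) = -1*47 = -47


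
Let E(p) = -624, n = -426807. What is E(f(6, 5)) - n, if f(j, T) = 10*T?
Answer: 426183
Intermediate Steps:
E(f(6, 5)) - n = -624 - 1*(-426807) = -624 + 426807 = 426183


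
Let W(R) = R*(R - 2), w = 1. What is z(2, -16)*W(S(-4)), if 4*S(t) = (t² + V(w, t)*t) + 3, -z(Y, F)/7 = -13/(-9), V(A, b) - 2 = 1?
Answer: 637/144 ≈ 4.4236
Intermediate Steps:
V(A, b) = 3 (V(A, b) = 2 + 1 = 3)
z(Y, F) = -91/9 (z(Y, F) = -(-91)/(-9) = -(-91)*(-1)/9 = -7*13/9 = -91/9)
S(t) = ¾ + t²/4 + 3*t/4 (S(t) = ((t² + 3*t) + 3)/4 = (3 + t² + 3*t)/4 = ¾ + t²/4 + 3*t/4)
W(R) = R*(-2 + R)
z(2, -16)*W(S(-4)) = -91*(¾ + (¼)*(-4)² + (¾)*(-4))*(-2 + (¾ + (¼)*(-4)² + (¾)*(-4)))/9 = -91*(¾ + (¼)*16 - 3)*(-2 + (¾ + (¼)*16 - 3))/9 = -91*(¾ + 4 - 3)*(-2 + (¾ + 4 - 3))/9 = -637*(-2 + 7/4)/36 = -637*(-1)/(36*4) = -91/9*(-7/16) = 637/144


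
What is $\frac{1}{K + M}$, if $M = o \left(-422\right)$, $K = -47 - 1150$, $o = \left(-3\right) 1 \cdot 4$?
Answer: $\frac{1}{3867} \approx 0.0002586$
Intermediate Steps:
$o = -12$ ($o = \left(-3\right) 4 = -12$)
$K = -1197$ ($K = -47 - 1150 = -1197$)
$M = 5064$ ($M = \left(-12\right) \left(-422\right) = 5064$)
$\frac{1}{K + M} = \frac{1}{-1197 + 5064} = \frac{1}{3867}$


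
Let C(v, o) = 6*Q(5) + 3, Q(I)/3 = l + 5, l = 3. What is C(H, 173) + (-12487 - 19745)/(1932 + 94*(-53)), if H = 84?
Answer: 240291/1525 ≈ 157.57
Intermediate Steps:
Q(I) = 24 (Q(I) = 3*(3 + 5) = 3*8 = 24)
C(v, o) = 147 (C(v, o) = 6*24 + 3 = 144 + 3 = 147)
C(H, 173) + (-12487 - 19745)/(1932 + 94*(-53)) = 147 + (-12487 - 19745)/(1932 + 94*(-53)) = 147 - 32232/(1932 - 4982) = 147 - 32232/(-3050) = 147 - 32232*(-1/3050) = 147 + 16116/1525 = 240291/1525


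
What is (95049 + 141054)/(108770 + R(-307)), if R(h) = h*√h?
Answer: 25680923310/11859847343 + 72483621*I*√307/11859847343 ≈ 2.1654 + 0.10709*I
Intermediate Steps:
R(h) = h^(3/2)
(95049 + 141054)/(108770 + R(-307)) = (95049 + 141054)/(108770 + (-307)^(3/2)) = 236103/(108770 - 307*I*√307)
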